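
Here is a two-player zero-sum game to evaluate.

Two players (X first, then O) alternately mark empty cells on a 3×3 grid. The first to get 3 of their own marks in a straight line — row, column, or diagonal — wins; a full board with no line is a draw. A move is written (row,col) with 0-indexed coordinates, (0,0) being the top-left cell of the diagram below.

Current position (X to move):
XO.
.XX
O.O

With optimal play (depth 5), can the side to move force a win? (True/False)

X winning at [XO./.XX/O.O]: True

ply 1, X at XO./.XX/O.O | (0,2)=-1→XOX/.XX/O.O; (1,0)=+1→XO./XXX/O.O*; (2,1)=+0→XO./.XX/OXO
ply 2: XO./XXX/O.O is terminal -1 (O); from XO./.XX/O.O depth 5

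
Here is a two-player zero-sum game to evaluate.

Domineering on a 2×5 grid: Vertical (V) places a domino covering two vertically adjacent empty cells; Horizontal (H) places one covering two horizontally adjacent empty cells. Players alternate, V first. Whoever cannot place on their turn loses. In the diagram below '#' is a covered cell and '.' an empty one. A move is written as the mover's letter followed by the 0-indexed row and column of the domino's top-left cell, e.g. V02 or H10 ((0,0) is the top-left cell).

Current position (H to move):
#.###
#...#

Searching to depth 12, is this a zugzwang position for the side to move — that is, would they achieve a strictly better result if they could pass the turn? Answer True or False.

p1 H@[#.###/#...#]: H11[#.###/###.#]+1* H12[#.###/#.###]-1
p2 V@[#.###/###.#] terminal -1; root [#.###/#...#] d12
if H skipped the turn, V would face:
~ p1 V@[#.###/#...#]: V01[#####/##..#]-1*
~ p2 H@[#####/##..#]: H12[#####/#####]+1*
~ p3 V@[#####/#####] terminal -1; root [#.###/#...#] d12
compare (H): move=+1 vs pass=+1

zugzwang(#.###/#...#, H) = False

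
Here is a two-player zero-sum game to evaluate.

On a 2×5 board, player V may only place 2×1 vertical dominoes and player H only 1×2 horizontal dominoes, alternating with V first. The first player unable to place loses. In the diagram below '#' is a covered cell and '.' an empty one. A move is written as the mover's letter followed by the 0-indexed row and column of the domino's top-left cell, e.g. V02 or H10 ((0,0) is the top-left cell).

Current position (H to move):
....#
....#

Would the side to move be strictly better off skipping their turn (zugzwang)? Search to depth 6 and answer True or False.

zugzwang(....#/....#, H) = False

[....#/....#] H move#1: H00:-1/##..#/....#, H01:+1/.##.#/....#*, H02:-1/..###/....#, H10:-1/....#/##..#, H11:+1/....#/.##.#, H12:-1/....#/..###
[.##.#/....#] V move#2: V00:-1/###.#/#...#*, V03:-1/.####/...##
[###.#/#...#] H move#3: H11:-1/###.#/###.#, H12:+1/###.#/#.###*
[###.#/#.###] end (terminal -1, V#4); searched ....#/....# to 6
pass branch (V moves first from the same position):
  | [....#/....#] V move#1: V00:-1/#...#/#...#*, V01:-1/.#..#/.#..#, V02:-1/..#.#/..#.#, V03:-1/...##/...##
  | [#...#/#...#] H move#2: H01:+1/###.#/#...#*, H02:+1/#.###/#...#, H11:+1/#...#/###.#, H12:+1/#...#/#.###
  | [###.#/#...#] V move#3: V03:-1/#####/#..##*
  | [#####/#..##] H move#4: H11:+1/#####/#####*
  | [#####/#####] end (terminal -1, V#5); searched ....#/....# to 6
H moving scores +1; H passing scores +1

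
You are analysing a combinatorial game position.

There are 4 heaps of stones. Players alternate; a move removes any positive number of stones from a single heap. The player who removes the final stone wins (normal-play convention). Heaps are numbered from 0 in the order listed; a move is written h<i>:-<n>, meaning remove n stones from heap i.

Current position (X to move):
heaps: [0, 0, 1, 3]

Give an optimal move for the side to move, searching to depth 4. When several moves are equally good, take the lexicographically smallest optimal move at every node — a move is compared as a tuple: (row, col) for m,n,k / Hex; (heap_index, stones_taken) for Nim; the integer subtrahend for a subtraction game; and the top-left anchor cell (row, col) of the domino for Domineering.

ply 1, X at (0,0,1,3) | h2:-1=-1→(0,0,0,3); h3:-1=-1→(0,0,1,2); h3:-2=+1→(0,0,1,1)*; h3:-3=-1→(0,0,1,0)
ply 2, O at (0,0,1,1) | h2:-1=-1→(0,0,0,1)*; h3:-1=-1→(0,0,1,0)
ply 3, X at (0,0,0,1) | h3:-1=+1→(0,0,0,0)*
ply 4: (0,0,0,0) is terminal -1 (O); from (0,0,1,3) depth 4

X's best at [(0,0,1,3)]: h3:-2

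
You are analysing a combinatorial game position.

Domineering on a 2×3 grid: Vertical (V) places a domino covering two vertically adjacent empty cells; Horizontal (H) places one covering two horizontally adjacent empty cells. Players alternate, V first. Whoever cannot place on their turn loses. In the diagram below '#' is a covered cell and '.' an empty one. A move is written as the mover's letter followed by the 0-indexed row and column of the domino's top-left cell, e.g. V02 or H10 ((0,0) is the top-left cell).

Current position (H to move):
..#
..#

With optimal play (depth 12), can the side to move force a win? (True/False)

H winning at [..#/..#]: True

[..#/..#] H move#1: H00:+1/###/..#*, H10:+1/..#/###
[###/..#] end (terminal -1, V#2); searched ..#/..# to 12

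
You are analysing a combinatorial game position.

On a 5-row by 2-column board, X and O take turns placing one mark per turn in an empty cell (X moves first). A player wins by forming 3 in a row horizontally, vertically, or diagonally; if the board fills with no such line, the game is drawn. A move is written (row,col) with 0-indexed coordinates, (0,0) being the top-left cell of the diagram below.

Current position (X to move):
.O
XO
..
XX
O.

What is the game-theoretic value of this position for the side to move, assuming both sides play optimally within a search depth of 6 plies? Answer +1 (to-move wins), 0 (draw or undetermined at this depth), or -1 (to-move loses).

value(.O/XO/../XX/O., X) = +1

p1 X@[.O/XO/../XX/O.]: (0,0)[XO/XO/../XX/O.]-1 (2,0)[.O/XO/X./XX/O.]+1* (2,1)[.O/XO/.X/XX/O.]+1 (4,1)[.O/XO/../XX/OX]-1
p2 O@[.O/XO/X./XX/O.] terminal -1; root [.O/XO/../XX/O.] d6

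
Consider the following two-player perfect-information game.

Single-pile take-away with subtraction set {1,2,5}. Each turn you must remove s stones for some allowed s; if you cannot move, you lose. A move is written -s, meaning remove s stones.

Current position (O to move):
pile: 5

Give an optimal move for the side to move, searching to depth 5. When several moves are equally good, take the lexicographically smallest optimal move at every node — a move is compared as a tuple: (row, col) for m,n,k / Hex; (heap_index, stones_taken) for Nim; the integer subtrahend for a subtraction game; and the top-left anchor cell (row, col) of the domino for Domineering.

[5] O move#1: -1:-1/4, -2:+1/3*, -5:+1/0
[3] X move#2: -1:-1/2*, -2:-1/1
[2] O move#3: -1:-1/1, -2:+1/0*
[0] end (terminal -1, X#4); searched 5 to 5

O's best at [5]: -2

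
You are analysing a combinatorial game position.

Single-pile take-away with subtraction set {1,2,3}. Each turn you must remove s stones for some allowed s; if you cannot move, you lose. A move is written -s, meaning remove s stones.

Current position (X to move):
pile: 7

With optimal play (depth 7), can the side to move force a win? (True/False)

X winning at [7]: True

ply 1, X at 7 | -1=-1→6; -2=-1→5; -3=+1→4*
ply 2, O at 4 | -1=-1→3*; -2=-1→2; -3=-1→1
ply 3, X at 3 | -1=-1→2; -2=-1→1; -3=+1→0*
ply 4: 0 is terminal -1 (O); from 7 depth 7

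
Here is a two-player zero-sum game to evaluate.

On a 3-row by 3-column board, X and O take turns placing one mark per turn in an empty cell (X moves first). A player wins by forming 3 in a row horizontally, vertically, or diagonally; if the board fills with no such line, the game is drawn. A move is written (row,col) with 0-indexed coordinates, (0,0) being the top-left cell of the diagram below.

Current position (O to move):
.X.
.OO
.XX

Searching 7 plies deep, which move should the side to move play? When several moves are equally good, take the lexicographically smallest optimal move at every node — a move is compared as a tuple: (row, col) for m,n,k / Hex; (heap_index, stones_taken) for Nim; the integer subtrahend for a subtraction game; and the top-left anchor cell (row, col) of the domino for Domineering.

O's best at [.X./.OO/.XX]: (1,0)

ply 1, O at .X./.OO/.XX | (0,0)=-1→OX./.OO/.XX; (0,2)=-1→.XO/.OO/.XX; (1,0)=+1→.X./OOO/.XX*; (2,0)=+1→.X./.OO/OXX
ply 2: .X./OOO/.XX is terminal -1 (X); from .X./.OO/.XX depth 7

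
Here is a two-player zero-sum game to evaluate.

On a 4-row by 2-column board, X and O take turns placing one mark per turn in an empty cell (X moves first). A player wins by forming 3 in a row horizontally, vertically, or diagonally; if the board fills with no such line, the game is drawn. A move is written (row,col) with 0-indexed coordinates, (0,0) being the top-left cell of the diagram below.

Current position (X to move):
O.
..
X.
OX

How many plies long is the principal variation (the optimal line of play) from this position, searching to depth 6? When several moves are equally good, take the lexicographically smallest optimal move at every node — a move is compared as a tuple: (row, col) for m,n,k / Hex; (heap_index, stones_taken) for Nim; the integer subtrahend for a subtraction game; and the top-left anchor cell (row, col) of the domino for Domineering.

PV length from [O./../X./OX]: 4 plies

ply 1, X at O./../X./OX | (0,1)=+0→OX/../X./OX*; (1,0)=+0→O./X./X./OX; (1,1)=+0→O./.X/X./OX; (2,1)=+0→O./../XX/OX
ply 2, O at OX/../X./OX | (1,0)=+0→OX/O./X./OX*; (1,1)=+0→OX/.O/X./OX; (2,1)=+0→OX/../XO/OX
ply 3, X at OX/O./X./OX | (1,1)=+0→OX/OX/X./OX*; (2,1)=+0→OX/O./XX/OX
ply 4, O at OX/OX/X./OX | (2,1)=+0→OX/OX/XO/OX*
ply 5: OX/OX/XO/OX is terminal +0 (X); from O./../X./OX depth 6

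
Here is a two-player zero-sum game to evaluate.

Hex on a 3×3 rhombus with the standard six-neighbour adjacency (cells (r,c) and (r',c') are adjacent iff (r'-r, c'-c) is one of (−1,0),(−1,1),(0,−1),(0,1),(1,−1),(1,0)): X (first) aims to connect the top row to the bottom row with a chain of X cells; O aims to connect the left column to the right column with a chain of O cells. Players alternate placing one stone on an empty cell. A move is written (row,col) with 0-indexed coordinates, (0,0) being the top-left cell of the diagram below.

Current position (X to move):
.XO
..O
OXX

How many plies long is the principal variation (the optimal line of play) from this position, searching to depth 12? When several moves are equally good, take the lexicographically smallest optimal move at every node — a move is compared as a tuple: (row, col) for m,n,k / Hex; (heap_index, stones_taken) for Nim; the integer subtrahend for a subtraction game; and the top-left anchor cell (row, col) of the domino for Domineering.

p1 X@[.XO/..O/OXX]: (0,0)[XXO/..O/OXX]-1 (1,0)[.XO/X.O/OXX]-1 (1,1)[.XO/.XO/OXX]+1*
p2 O@[.XO/.XO/OXX] terminal -1; root [.XO/..O/OXX] d12

PV length from [.XO/..O/OXX]: 1 ply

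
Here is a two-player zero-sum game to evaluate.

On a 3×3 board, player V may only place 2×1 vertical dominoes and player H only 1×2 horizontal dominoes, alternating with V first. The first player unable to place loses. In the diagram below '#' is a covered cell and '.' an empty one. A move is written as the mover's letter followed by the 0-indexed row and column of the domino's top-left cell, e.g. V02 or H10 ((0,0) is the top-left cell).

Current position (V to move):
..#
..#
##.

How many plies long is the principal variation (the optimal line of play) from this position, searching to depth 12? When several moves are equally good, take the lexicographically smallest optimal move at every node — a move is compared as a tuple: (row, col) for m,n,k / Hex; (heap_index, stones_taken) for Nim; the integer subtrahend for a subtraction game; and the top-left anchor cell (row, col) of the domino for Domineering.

[..#/..#/##.] V move#1: V00:+1/#.#/#.#/##.*, V01:+1/.##/.##/##.
[#.#/#.#/##.] end (terminal -1, H#2); searched ..#/..#/##. to 12

PV length from [..#/..#/##.]: 1 ply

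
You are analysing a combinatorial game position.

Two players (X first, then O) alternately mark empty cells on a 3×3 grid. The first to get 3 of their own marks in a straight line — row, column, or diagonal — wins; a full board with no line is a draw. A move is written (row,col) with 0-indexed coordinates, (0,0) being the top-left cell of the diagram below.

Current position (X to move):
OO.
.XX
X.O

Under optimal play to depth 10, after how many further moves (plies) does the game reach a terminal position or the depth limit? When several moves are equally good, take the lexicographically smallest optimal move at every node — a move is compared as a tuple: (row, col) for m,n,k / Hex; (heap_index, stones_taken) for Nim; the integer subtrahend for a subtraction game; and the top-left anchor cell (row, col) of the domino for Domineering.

p1 X@[OO./.XX/X.O]: (0,2)[OOX/.XX/X.O]+1* (1,0)[OO./XXX/X.O]+1 (2,1)[OO./.XX/XXO]-1
p2 O@[OOX/.XX/X.O] terminal -1; root [OO./.XX/X.O] d10

PV length from [OO./.XX/X.O]: 1 ply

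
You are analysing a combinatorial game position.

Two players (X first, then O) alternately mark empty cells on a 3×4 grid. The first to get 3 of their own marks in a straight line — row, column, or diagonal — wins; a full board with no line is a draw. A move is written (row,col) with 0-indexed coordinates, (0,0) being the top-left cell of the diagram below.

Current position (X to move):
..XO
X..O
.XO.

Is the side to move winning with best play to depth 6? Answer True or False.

X winning at [..XO/X..O/.XO.]: False

ply 1, X at ..XO/X..O/.XO. | (0,0)=-1→X.XO/X..O/.XO.*; (0,1)=-1→.XXO/X..O/.XO.; (1,1)=-1→..XO/XX.O/.XO.; (1,2)=-1→..XO/X.XO/.XO.; (2,0)=-1→..XO/X..O/XXO.; (2,3)=-1→..XO/X..O/.XOX
ply 2, O at X.XO/X..O/.XO. | (0,1)=-1→XOXO/X..O/.XO.; (1,1)=-1→X.XO/XO.O/.XO.; (1,2)=-1→X.XO/X.OO/.XO.; (2,0)=-1→X.XO/X..O/OXO.; (2,3)=+1→X.XO/X..O/.XOO*
ply 3: X.XO/X..O/.XOO is terminal -1 (X); from ..XO/X..O/.XO. depth 6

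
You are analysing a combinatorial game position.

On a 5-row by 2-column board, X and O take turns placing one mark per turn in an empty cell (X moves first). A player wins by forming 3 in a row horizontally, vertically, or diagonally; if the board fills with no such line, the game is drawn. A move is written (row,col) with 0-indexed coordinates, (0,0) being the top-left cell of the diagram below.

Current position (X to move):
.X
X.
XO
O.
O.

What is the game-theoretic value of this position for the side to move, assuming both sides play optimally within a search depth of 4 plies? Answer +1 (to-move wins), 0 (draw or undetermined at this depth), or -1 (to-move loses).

value(.X/X./XO/O./O., X) = +1

p1 X@[.X/X./XO/O./O.]: (0,0)[XX/X./XO/O./O.]+1* (1,1)[.X/XX/XO/O./O.]+0 (3,1)[.X/X./XO/OX/O.]+0 (4,1)[.X/X./XO/O./OX]+0
p2 O@[XX/X./XO/O./O.] terminal -1; root [.X/X./XO/O./O.] d4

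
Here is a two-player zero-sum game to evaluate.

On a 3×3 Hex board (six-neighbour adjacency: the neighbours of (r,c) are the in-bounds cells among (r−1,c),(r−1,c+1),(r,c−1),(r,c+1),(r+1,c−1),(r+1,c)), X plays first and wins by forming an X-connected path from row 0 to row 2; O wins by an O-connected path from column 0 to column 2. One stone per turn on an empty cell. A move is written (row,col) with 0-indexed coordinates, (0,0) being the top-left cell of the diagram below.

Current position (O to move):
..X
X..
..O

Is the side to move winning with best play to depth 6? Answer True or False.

O winning at [..X/X../..O]: False

p1 O@[..X/X../..O]: (0,0)[O.X/X../..O]-1* (0,1)[.OX/X../..O]-1 (1,1)[..X/XO./..O]-1 (1,2)[..X/X.O/..O]-1 (2,0)[..X/X../O.O]-1 (2,1)[..X/X../.OO]-1
p2 X@[O.X/X../..O]: (0,1)[OXX/X../..O]+1* (1,1)[O.X/XX./..O]+1 (1,2)[O.X/X.X/..O]+1 (2,0)[O.X/X../X.O]+1 (2,1)[O.X/X../.XO]+1
p3 O@[OXX/X../..O]: (1,1)[OXX/XO./..O]-1* (1,2)[OXX/X.O/..O]-1 (2,0)[OXX/X../O.O]-1 (2,1)[OXX/X../.OO]-1
p4 X@[OXX/XO./..O]: (1,2)[OXX/XOX/..O]+1* (2,0)[OXX/XO./X.O]+1 (2,1)[OXX/XO./.XO]+1
p5 O@[OXX/XOX/..O]: (2,0)[OXX/XOX/O.O]-1* (2,1)[OXX/XOX/.OO]-1
p6 X@[OXX/XOX/O.O]: (2,1)[OXX/XOX/OXO]+1*
p7 O@[OXX/XOX/OXO] terminal -1; root [..X/X../..O] d6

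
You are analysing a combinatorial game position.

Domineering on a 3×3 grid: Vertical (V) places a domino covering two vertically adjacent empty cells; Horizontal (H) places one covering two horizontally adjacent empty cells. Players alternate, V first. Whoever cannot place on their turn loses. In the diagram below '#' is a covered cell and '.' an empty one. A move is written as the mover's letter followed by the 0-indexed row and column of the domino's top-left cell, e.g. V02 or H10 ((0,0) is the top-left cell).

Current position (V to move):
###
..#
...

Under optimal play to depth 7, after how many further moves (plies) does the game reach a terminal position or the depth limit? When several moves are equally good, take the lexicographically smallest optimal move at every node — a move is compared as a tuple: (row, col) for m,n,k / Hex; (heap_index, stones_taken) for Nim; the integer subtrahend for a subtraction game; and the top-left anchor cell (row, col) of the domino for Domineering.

PV length from [###/..#/...]: 1 ply

ply 1, V at ###/..#/... | V10=-1→###/#.#/#..; V11=+1→###/.##/.#.*
ply 2: ###/.##/.#. is terminal -1 (H); from ###/..#/... depth 7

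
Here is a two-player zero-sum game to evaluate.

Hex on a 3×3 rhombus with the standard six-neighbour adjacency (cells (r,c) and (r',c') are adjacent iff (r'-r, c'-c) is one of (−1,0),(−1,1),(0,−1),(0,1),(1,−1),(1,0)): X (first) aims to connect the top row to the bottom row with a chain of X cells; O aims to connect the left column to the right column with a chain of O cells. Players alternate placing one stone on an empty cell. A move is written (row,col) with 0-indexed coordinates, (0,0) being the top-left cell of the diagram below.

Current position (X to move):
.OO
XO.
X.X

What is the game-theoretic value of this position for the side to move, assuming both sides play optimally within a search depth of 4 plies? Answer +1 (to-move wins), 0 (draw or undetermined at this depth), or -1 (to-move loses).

ply 1, X at .OO/XO./X.X | (0,0)=+1→XOO/XO./X.X*; (1,2)=-1→.OO/XOX/X.X; (2,1)=-1→.OO/XO./XXX
ply 2: XOO/XO./X.X is terminal -1 (O); from .OO/XO./X.X depth 4

value(.OO/XO./X.X, X) = +1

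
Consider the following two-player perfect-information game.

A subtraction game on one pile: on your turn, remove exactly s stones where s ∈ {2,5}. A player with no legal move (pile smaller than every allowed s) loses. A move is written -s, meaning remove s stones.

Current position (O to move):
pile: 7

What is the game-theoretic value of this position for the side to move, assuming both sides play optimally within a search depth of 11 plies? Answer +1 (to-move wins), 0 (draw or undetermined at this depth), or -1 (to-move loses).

p1 O@[7]: -2[5]-1* -5[2]-1
p2 X@[5]: -2[3]-1 -5[0]+1*
p3 O@[0] terminal -1; root [7] d11

value(7, O) = -1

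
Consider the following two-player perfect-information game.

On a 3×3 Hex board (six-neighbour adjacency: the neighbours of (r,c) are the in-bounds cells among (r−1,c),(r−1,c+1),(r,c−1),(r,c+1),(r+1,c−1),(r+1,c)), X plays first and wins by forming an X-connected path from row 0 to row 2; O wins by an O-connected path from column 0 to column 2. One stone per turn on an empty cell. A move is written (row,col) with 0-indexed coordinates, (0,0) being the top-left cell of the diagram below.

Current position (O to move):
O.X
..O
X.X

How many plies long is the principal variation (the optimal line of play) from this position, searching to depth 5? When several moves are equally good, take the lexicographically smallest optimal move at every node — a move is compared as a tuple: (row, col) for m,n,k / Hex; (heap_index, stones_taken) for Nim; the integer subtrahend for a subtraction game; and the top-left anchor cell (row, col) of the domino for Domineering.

p1 O@[O.X/..O/X.X]: (0,1)[OOX/..O/X.X]-1 (1,0)[O.X/O.O/X.X]-1 (1,1)[O.X/.OO/X.X]+1* (2,1)[O.X/..O/XOX]-1
p2 X@[O.X/.OO/X.X]: (0,1)[OXX/.OO/X.X]-1* (1,0)[O.X/XOO/X.X]-1 (2,1)[O.X/.OO/XXX]-1
p3 O@[OXX/.OO/X.X]: (1,0)[OXX/OOO/X.X]+1* (2,1)[OXX/.OO/XOX]-1
p4 X@[OXX/OOO/X.X] terminal -1; root [O.X/..O/X.X] d5

PV length from [O.X/..O/X.X]: 3 plies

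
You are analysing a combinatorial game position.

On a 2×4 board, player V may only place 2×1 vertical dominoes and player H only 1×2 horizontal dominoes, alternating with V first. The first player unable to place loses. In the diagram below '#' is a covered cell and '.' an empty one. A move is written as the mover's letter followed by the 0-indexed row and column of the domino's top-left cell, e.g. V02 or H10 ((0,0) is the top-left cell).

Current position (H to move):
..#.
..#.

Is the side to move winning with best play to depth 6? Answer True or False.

H winning at [..#./..#.]: True

[..#./..#.] H move#1: H00:+1/###./..#.*, H10:+1/..#./###.
[###./..#.] V move#2: V03:-1/####/..##*
[####/..##] H move#3: H10:+1/####/####*
[####/####] end (terminal -1, V#4); searched ..#./..#. to 6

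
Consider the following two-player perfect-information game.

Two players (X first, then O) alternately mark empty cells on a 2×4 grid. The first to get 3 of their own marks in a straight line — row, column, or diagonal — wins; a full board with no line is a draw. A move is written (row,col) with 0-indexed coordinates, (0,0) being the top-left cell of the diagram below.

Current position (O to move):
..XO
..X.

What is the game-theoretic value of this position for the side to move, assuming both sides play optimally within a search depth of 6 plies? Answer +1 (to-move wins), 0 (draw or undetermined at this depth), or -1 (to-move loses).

[..XO/..X.] O move#1: (0,0):-1/O.XO/..X., (0,1):-1/.OXO/..X., (1,0):+0/..XO/O.X.*, (1,1):+0/..XO/.OX., (1,3):+0/..XO/..XO
[..XO/O.X.] X move#2: (0,0):+0/X.XO/O.X.*, (0,1):+0/.XXO/O.X., (1,1):+0/..XO/OXX., (1,3):+0/..XO/O.XX
[X.XO/O.X.] O move#3: (0,1):+0/XOXO/O.X.*, (1,1):-1/X.XO/OOX., (1,3):-1/X.XO/O.XO
[XOXO/O.X.] X move#4: (1,1):+0/XOXO/OXX.*, (1,3):+0/XOXO/O.XX
[XOXO/OXX.] O move#5: (1,3):+0/XOXO/OXXO*
[XOXO/OXXO] end (terminal +0, X#6); searched ..XO/..X. to 6

value(..XO/..X., O) = 0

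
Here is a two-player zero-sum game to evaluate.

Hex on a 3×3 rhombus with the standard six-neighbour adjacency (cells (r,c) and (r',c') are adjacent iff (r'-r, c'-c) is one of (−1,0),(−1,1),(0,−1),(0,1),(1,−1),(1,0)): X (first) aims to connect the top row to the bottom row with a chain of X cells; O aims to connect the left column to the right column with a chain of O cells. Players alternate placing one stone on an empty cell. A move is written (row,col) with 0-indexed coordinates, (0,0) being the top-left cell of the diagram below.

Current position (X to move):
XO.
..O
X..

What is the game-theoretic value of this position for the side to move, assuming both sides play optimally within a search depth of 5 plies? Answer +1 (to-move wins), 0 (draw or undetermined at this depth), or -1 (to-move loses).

ply 1, X at XO./..O/X.. | (0,2)=+1→XOX/..O/X..*; (1,0)=+1→XO./X.O/X..; (1,1)=+1→XO./.XO/X..; (2,1)=-1→XO./..O/XX.; (2,2)=-1→XO./..O/X.X
ply 2, O at XOX/..O/X.. | (1,0)=-1→XOX/O.O/X..*; (1,1)=-1→XOX/.OO/X..; (2,1)=-1→XOX/..O/XO.; (2,2)=-1→XOX/..O/X.O
ply 3, X at XOX/O.O/X.. | (1,1)=+1→XOX/OXO/X..*; (2,1)=-1→XOX/O.O/XX.; (2,2)=-1→XOX/O.O/X.X
ply 4: XOX/OXO/X.. is terminal -1 (O); from XO./..O/X.. depth 5

value(XO./..O/X.., X) = +1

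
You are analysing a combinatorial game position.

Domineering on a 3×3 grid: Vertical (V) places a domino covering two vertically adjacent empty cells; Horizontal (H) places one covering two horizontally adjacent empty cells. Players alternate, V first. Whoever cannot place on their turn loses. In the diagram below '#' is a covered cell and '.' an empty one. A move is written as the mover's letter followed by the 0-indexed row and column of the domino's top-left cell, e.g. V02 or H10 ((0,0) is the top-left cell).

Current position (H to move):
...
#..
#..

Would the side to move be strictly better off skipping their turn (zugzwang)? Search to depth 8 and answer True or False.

[.../#../#..] H move#1: H00:-1/##./#../#.., H01:-1/.##/#../#.., H11:+1/.../###/#..*, H21:-1/.../#../###
[.../###/#..] end (terminal -1, V#2); searched .../#../#.. to 8
pass branch (V moves first from the same position):
  | [.../#../#..] V move#1: V01:+1/.#./##./#..*, V02:+1/..#/#.#/#.., V11:+1/.../##./##., V12:+1/.../#.#/#.#
  | [.#./##./#..] H move#2: H21:-1/.#./##./###*
  | [.#./##./###] V move#3: V02:+1/.##/###/###*
  | [.##/###/###] end (terminal -1, H#4); searched .../#../#.. to 8
H moving scores +1; H passing scores -1

zugzwang(.../#../#.., H) = False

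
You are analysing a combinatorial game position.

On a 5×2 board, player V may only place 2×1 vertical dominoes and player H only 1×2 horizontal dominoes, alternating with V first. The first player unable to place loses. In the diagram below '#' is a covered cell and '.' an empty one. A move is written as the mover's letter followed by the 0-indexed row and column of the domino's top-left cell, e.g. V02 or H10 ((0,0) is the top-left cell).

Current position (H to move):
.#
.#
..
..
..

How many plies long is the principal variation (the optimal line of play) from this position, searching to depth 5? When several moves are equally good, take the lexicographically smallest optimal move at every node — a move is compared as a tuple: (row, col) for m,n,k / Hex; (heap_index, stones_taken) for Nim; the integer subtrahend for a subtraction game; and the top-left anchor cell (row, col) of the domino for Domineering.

PV length from [.#/.#/../../..]: 3 plies

[.#/.#/../../..] H move#1: H20:-1/.#/.#/##/../.., H30:+1/.#/.#/../##/..*, H40:-1/.#/.#/../../##
[.#/.#/../##/..] V move#2: V00:-1/##/##/../##/..*, V10:-1/.#/##/#./##/..
[##/##/../##/..] H move#3: H20:+1/##/##/##/##/..*, H40:+1/##/##/../##/##
[##/##/##/##/..] end (terminal -1, V#4); searched .#/.#/../../.. to 5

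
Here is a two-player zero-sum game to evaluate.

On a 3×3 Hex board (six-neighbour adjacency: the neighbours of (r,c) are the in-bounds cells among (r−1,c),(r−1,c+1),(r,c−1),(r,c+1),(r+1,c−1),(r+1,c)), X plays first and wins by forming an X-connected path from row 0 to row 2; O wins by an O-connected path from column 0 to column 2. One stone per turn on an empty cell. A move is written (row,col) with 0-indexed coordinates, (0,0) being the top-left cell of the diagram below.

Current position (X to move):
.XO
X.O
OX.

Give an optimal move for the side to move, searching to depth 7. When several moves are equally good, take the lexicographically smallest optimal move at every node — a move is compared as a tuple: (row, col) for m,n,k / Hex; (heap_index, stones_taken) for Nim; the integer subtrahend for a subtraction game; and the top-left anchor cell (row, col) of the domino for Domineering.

p1 X@[.XO/X.O/OX.]: (0,0)[XXO/X.O/OX.]-1 (1,1)[.XO/XXO/OX.]+1* (2,2)[.XO/X.O/OXX]-1
p2 O@[.XO/XXO/OX.] terminal -1; root [.XO/X.O/OX.] d7

X's best at [.XO/X.O/OX.]: (1,1)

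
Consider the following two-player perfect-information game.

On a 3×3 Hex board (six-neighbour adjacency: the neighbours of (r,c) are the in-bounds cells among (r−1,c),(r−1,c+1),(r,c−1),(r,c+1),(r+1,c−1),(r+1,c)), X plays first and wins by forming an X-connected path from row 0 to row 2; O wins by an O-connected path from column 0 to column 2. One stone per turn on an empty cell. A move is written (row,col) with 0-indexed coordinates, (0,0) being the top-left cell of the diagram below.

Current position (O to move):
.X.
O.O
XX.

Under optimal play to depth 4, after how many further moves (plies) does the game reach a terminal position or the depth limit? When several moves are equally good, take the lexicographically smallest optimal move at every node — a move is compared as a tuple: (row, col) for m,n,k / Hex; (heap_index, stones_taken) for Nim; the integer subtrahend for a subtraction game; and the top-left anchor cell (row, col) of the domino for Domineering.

PV length from [.X./O.O/XX.]: 1 ply

ply 1, O at .X./O.O/XX. | (0,0)=-1→OX./O.O/XX.; (0,2)=-1→.XO/O.O/XX.; (1,1)=+1→.X./OOO/XX.*; (2,2)=-1→.X./O.O/XXO
ply 2: .X./OOO/XX. is terminal -1 (X); from .X./O.O/XX. depth 4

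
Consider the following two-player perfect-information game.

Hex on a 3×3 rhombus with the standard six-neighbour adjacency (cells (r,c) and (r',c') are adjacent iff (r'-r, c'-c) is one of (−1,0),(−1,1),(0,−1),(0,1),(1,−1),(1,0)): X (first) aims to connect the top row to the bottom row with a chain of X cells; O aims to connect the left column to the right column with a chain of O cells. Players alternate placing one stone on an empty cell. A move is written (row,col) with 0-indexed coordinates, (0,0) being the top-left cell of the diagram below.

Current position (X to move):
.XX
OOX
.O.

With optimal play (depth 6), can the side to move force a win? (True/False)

X winning at [.XX/OOX/.O.]: True

ply 1, X at .XX/OOX/.O. | (0,0)=-1→XXX/OOX/.O.; (2,0)=-1→.XX/OOX/XO.; (2,2)=+1→.XX/OOX/.OX*
ply 2: .XX/OOX/.OX is terminal -1 (O); from .XX/OOX/.O. depth 6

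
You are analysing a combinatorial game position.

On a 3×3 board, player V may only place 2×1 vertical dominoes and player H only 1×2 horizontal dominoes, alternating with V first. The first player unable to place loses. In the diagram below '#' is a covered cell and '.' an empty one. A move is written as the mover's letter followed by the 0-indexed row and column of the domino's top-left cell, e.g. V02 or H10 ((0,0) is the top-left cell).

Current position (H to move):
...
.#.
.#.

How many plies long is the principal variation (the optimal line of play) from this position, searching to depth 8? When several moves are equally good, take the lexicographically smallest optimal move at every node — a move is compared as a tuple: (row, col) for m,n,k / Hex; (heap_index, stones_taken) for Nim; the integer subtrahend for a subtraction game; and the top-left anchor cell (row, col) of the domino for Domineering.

PV length from [.../.#./.#.]: 2 plies

ply 1, H at .../.#./.#. | H00=-1→##./.#./.#.*; H01=-1→.##/.#./.#.
ply 2, V at ##./.#./.#. | V02=+1→###/.##/.#.*; V10=+1→##./##./##.; V12=+1→##./.##/.##
ply 3: ###/.##/.#. is terminal -1 (H); from .../.#./.#. depth 8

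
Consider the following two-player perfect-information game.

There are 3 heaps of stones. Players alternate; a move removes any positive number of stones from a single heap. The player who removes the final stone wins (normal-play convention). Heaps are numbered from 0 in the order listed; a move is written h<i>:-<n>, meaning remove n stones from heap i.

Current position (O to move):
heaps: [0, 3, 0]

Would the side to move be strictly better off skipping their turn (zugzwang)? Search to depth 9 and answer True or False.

ply 1, O at (0,3,0) | h1:-1=-1→(0,2,0); h1:-2=-1→(0,1,0); h1:-3=+1→(0,0,0)*
ply 2: (0,0,0) is terminal -1 (X); from (0,3,0) depth 9
pass branch (X moves first from the same position):
  | ply 1, X at (0,3,0) | h1:-1=-1→(0,2,0); h1:-2=-1→(0,1,0); h1:-3=+1→(0,0,0)*
  | ply 2: (0,0,0) is terminal -1 (O); from (0,3,0) depth 9
O moving scores +1; O passing scores -1

zugzwang((0,3,0), O) = False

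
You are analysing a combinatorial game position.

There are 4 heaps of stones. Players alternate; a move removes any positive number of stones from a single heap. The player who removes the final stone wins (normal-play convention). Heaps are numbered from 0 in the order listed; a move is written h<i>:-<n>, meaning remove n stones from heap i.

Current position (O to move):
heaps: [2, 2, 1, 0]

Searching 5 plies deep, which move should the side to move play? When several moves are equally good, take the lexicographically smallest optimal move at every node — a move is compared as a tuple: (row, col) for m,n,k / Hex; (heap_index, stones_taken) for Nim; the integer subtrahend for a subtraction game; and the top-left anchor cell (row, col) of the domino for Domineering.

O's best at [(2,2,1,0)]: h2:-1

ply 1, O at (2,2,1,0) | h0:-1=-1→(1,2,1,0); h0:-2=-1→(0,2,1,0); h1:-1=-1→(2,1,1,0); h1:-2=-1→(2,0,1,0); h2:-1=+1→(2,2,0,0)*
ply 2, X at (2,2,0,0) | h0:-1=-1→(1,2,0,0)*; h0:-2=-1→(0,2,0,0); h1:-1=-1→(2,1,0,0); h1:-2=-1→(2,0,0,0)
ply 3, O at (1,2,0,0) | h0:-1=-1→(0,2,0,0); h1:-1=+1→(1,1,0,0)*; h1:-2=-1→(1,0,0,0)
ply 4, X at (1,1,0,0) | h0:-1=-1→(0,1,0,0)*; h1:-1=-1→(1,0,0,0)
ply 5, O at (0,1,0,0) | h1:-1=+1→(0,0,0,0)*
ply 6: (0,0,0,0) is terminal -1 (X); from (2,2,1,0) depth 5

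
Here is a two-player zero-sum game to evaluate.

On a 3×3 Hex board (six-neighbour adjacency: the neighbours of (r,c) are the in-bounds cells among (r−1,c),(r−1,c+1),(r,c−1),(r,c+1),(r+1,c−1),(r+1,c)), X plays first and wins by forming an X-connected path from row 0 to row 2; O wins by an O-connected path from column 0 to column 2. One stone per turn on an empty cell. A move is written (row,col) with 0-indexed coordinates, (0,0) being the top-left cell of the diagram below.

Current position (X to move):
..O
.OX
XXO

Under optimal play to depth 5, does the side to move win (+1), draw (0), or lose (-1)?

[..O/.OX/XXO] X move#1: (0,0):-1/X.O/.OX/XXO, (0,1):-1/.XO/.OX/XXO, (1,0):+1/..O/XOX/XXO*
[..O/XOX/XXO] O move#2: (0,0):-1/O.O/XOX/XXO*, (0,1):-1/.OO/XOX/XXO
[O.O/XOX/XXO] X move#3: (0,1):+1/OXO/XOX/XXO*
[OXO/XOX/XXO] end (terminal -1, O#4); searched ..O/.OX/XXO to 5

value(..O/.OX/XXO, X) = +1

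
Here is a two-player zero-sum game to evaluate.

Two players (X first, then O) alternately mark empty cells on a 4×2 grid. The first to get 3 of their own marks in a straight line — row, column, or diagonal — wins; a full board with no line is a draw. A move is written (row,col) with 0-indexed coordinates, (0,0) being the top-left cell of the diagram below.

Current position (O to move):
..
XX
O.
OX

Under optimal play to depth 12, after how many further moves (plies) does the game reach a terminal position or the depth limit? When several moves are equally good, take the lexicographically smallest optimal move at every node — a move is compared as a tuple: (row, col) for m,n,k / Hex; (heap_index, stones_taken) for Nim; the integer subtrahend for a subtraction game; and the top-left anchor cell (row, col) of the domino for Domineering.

PV length from [../XX/O./OX]: 3 plies

p1 O@[../XX/O./OX]: (0,0)[O./XX/O./OX]-1 (0,1)[.O/XX/O./OX]-1 (2,1)[../XX/OO/OX]+0*
p2 X@[../XX/OO/OX]: (0,0)[X./XX/OO/OX]+0* (0,1)[.X/XX/OO/OX]+0
p3 O@[X./XX/OO/OX]: (0,1)[XO/XX/OO/OX]+0*
p4 X@[XO/XX/OO/OX] terminal +0; root [../XX/O./OX] d12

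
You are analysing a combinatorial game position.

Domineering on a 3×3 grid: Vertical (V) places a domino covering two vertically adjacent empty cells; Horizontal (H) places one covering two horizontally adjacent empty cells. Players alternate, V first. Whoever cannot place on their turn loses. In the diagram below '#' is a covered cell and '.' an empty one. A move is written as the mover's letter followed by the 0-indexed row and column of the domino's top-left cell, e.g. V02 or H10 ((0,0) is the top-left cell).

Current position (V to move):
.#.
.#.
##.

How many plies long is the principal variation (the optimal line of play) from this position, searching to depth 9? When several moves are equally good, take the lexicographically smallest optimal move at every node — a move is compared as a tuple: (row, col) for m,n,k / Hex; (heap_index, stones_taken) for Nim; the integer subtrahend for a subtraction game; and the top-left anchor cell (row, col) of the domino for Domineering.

[.#./.#./##.] V move#1: V00:+1/##./##./##.*, V02:+1/.##/.##/##., V12:+1/.#./.##/###
[##./##./##.] end (terminal -1, H#2); searched .#./.#./##. to 9

PV length from [.#./.#./##.]: 1 ply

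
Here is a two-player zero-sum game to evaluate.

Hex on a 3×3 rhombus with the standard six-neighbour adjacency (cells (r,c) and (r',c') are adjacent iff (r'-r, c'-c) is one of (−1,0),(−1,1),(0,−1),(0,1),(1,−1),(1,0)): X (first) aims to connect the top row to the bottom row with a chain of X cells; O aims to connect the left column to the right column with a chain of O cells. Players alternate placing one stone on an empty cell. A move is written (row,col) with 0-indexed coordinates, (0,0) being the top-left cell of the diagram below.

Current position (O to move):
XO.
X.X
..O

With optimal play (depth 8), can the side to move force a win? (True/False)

ply 1, O at XO./X.X/..O | (0,2)=-1→XOO/X.X/..O*; (1,1)=-1→XO./XOX/..O; (2,0)=-1→XO./X.X/O.O; (2,1)=-1→XO./X.X/.OO
ply 2, X at XOO/X.X/..O | (1,1)=+1→XOO/XXX/..O*; (2,0)=+1→XOO/X.X/X.O; (2,1)=+1→XOO/X.X/.XO
ply 3, O at XOO/XXX/..O | (2,0)=-1→XOO/XXX/O.O*; (2,1)=-1→XOO/XXX/.OO
ply 4, X at XOO/XXX/O.O | (2,1)=+1→XOO/XXX/OXO*
ply 5: XOO/XXX/OXO is terminal -1 (O); from XO./X.X/..O depth 8

O winning at [XO./X.X/..O]: False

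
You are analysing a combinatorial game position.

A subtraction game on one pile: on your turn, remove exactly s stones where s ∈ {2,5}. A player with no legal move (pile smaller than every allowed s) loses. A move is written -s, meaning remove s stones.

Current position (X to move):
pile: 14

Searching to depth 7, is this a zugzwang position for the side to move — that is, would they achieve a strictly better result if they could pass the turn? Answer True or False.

ply 1, X at 14 | -2=-1→12*; -5=-1→9
ply 2, O at 12 | -2=-1→10; -5=+1→7*
ply 3, X at 7 | -2=-1→5*; -5=-1→2
ply 4, O at 5 | -2=-1→3; -5=+1→0*
ply 5: 0 is terminal -1 (X); from 14 depth 7
suppose X passes — search the same position with O to move:
pass> ply 1, O at 14 | -2=-1→12*; -5=-1→9
pass> ply 2, X at 12 | -2=-1→10; -5=+1→7*
pass> ply 3, O at 7 | -2=-1→5*; -5=-1→2
pass> ply 4, X at 5 | -2=-1→3; -5=+1→0*
pass> ply 5: 0 is terminal -1 (O); from 14 depth 7
for X: play -1, pass +1

zugzwang(14, X) = True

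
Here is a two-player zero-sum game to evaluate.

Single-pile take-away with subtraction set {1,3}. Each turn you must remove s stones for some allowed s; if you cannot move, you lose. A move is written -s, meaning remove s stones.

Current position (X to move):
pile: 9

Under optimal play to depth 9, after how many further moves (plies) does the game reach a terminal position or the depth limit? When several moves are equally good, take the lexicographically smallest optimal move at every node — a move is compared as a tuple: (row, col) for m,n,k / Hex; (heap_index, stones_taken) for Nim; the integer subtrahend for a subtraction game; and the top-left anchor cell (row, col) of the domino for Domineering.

PV length from [9]: 9 plies

[9] X move#1: -1:+1/8*, -3:+1/6
[8] O move#2: -1:-1/7*, -3:-1/5
[7] X move#3: -1:+1/6*, -3:+1/4
[6] O move#4: -1:-1/5*, -3:-1/3
[5] X move#5: -1:+1/4*, -3:+1/2
[4] O move#6: -1:-1/3*, -3:-1/1
[3] X move#7: -1:+1/2*, -3:+1/0
[2] O move#8: -1:-1/1*
[1] X move#9: -1:+1/0*
[0] end (terminal -1, O#10); searched 9 to 9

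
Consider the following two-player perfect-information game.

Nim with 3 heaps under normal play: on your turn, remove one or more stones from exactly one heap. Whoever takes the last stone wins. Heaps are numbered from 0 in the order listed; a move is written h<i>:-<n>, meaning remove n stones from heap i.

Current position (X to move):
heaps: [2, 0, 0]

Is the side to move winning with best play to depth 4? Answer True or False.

ply 1, X at (2,0,0) | h0:-1=-1→(1,0,0); h0:-2=+1→(0,0,0)*
ply 2: (0,0,0) is terminal -1 (O); from (2,0,0) depth 4

X winning at [(2,0,0)]: True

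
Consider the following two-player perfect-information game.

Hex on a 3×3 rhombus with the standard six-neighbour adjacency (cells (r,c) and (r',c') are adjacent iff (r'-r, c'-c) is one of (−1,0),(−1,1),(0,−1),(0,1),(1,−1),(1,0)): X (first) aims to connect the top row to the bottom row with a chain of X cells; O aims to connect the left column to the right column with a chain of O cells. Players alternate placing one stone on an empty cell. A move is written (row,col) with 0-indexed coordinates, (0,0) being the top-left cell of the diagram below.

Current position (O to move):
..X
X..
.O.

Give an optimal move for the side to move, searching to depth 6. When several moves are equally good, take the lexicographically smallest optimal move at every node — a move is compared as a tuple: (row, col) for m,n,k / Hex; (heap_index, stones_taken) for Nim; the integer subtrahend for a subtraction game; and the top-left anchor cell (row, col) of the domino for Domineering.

p1 O@[..X/X../.O.]: (0,0)[O.X/X../.O.]-1 (0,1)[.OX/X../.O.]-1 (1,1)[..X/XO./.O.]-1 (1,2)[..X/X.O/.O.]-1 (2,0)[..X/X../OO.]+1* (2,2)[..X/X../.OO]-1
p2 X@[..X/X../OO.]: (0,0)[X.X/X../OO.]-1* (0,1)[.XX/X../OO.]-1 (1,1)[..X/XX./OO.]-1 (1,2)[..X/X.X/OO.]-1 (2,2)[..X/X../OOX]-1
p3 O@[X.X/X../OO.]: (0,1)[XOX/X../OO.]+1* (1,1)[X.X/XO./OO.]+1 (1,2)[X.X/X.O/OO.]+1 (2,2)[X.X/X../OOO]+1
p4 X@[XOX/X../OO.]: (1,1)[XOX/XX./OO.]-1* (1,2)[XOX/X.X/OO.]-1 (2,2)[XOX/X../OOX]-1
p5 O@[XOX/XX./OO.]: (1,2)[XOX/XXO/OO.]+1* (2,2)[XOX/XX./OOO]+1
p6 X@[XOX/XXO/OO.] terminal -1; root [..X/X../.O.] d6

O's best at [..X/X../.O.]: (2,0)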